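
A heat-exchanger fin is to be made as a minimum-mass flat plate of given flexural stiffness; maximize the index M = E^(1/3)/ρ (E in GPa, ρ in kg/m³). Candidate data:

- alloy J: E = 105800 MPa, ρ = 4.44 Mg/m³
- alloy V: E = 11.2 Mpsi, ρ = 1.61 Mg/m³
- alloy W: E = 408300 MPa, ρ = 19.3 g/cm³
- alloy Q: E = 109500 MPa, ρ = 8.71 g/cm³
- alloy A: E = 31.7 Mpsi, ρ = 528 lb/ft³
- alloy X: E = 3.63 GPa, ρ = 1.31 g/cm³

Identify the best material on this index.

After converting to SI:
  alloy J: E = 105.8 GPa, ρ = 4440 kg/m³
  alloy V: E = 77.22 GPa, ρ = 1610 kg/m³
  alloy W: E = 408.3 GPa, ρ = 19300 kg/m³
  alloy Q: E = 109.5 GPa, ρ = 8710 kg/m³
  alloy A: E = 218.6 GPa, ρ = 8458 kg/m³
  alloy X: E = 3.630 GPa, ρ = 1310 kg/m³
  alloy V: M = 2.64×10⁻³
  alloy X: M = 1.17×10⁻³
  alloy J: M = 1.07×10⁻³
  alloy A: M = 0.712×10⁻³
  alloy Q: M = 0.549×10⁻³
  alloy W: M = 0.384×10⁻³
The maximum is for alloy V.

alloy V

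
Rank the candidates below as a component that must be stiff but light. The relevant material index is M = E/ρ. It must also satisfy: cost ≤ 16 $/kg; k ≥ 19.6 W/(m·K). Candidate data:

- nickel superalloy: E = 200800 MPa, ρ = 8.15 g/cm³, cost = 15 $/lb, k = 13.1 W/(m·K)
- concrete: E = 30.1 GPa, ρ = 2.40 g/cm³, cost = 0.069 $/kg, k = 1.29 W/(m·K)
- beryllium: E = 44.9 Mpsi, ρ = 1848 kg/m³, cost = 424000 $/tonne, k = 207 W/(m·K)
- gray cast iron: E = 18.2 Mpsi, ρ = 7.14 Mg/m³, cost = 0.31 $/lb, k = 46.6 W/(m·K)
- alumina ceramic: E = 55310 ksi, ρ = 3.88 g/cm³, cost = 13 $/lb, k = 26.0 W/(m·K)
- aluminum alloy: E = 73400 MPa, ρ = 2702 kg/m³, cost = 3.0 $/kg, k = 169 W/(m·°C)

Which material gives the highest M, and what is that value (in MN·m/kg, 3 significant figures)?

Screen on constraints: cost ≤ 16 $/kg; k ≥ 19.6 W/(m·K). Survivors: gray cast iron, aluminum alloy.
Normalizing units and computing the index:
  gray cast iron: E = 125.5 GPa, ρ = 7140 kg/m³
  aluminum alloy: E = 73.40 GPa, ρ = 2702 kg/m³
  aluminum alloy: M = 27.2 MN·m/kg
  gray cast iron: M = 17.6 MN·m/kg
Highest index: aluminum alloy.

aluminum alloy, M = 27.2 MN·m/kg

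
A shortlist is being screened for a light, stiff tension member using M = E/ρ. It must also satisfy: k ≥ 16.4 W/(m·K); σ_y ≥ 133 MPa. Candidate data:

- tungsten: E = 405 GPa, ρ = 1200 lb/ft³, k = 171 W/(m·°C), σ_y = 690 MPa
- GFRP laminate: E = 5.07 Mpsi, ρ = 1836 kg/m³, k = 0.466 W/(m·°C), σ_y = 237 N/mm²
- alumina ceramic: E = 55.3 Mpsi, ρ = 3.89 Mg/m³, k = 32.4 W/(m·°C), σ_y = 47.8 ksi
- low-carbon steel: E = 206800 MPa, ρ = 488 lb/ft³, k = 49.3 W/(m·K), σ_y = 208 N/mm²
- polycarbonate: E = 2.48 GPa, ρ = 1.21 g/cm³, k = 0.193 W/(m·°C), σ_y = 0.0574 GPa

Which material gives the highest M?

alumina ceramic

Screen on constraints: k ≥ 16.4 W/(m·K); σ_y ≥ 133 MPa. Survivors: tungsten, alumina ceramic, low-carbon steel.
Putting every candidate on a common basis:
  tungsten: E = 405.0 GPa, ρ = 19220 kg/m³
  alumina ceramic: E = 381.3 GPa, ρ = 3890 kg/m³
  low-carbon steel: E = 206.8 GPa, ρ = 7817 kg/m³
  alumina ceramic: M = 98.0 MN·m/kg
  low-carbon steel: M = 26.5 MN·m/kg
  tungsten: M = 21.1 MN·m/kg
Alumina ceramic ranks first.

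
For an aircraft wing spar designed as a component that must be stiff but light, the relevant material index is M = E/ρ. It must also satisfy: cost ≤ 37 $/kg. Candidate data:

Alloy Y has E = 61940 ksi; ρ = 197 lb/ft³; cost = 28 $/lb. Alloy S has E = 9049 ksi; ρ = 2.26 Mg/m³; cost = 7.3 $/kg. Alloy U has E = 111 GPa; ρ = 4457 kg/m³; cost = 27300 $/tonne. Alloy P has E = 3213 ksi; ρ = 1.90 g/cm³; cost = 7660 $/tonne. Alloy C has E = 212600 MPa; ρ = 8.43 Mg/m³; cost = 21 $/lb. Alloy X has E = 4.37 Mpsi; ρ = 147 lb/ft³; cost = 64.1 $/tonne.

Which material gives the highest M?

alloy S

Screen on constraints: cost ≤ 37 $/kg. Survivors: alloy S, alloy U, alloy P, alloy X.
Convert each candidate to consistent units, then evaluate M:
  alloy S: E = 62.39 GPa, ρ = 2260 kg/m³
  alloy U: E = 111.0 GPa, ρ = 4457 kg/m³
  alloy P: E = 22.15 GPa, ρ = 1900 kg/m³
  alloy X: E = 30.13 GPa, ρ = 2355 kg/m³
  alloy S: M = 27.6 MN·m/kg
  alloy U: M = 24.9 MN·m/kg
  alloy X: M = 12.8 MN·m/kg
  alloy P: M = 11.7 MN·m/kg
Alloy S has the largest M.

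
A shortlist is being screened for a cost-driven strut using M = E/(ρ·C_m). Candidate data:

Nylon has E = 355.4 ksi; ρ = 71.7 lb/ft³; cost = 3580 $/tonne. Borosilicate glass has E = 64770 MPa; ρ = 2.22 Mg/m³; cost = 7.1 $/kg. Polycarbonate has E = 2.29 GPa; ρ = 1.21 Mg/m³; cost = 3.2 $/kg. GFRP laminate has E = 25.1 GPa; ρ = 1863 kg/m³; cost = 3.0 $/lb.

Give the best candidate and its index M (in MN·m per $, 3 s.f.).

borosilicate glass, M = 4.11 MN·m per $

Convert each candidate to consistent units, then evaluate M:
  nylon: E = 2.450 GPa, ρ = 1149 kg/m³, cost = 3.580 $/kg
  borosilicate glass: E = 64.77 GPa, ρ = 2220 kg/m³, cost = 7.100 $/kg
  polycarbonate: E = 2.290 GPa, ρ = 1210 kg/m³, cost = 3.200 $/kg
  GFRP laminate: E = 25.10 GPa, ρ = 1863 kg/m³, cost = 6.614 $/kg
  borosilicate glass: M = 4.11 MN·m per $
  GFRP laminate: M = 2.04 MN·m per $
  nylon: M = 0.596 MN·m per $
  polycarbonate: M = 0.591 MN·m per $
Borosilicate glass has the largest M.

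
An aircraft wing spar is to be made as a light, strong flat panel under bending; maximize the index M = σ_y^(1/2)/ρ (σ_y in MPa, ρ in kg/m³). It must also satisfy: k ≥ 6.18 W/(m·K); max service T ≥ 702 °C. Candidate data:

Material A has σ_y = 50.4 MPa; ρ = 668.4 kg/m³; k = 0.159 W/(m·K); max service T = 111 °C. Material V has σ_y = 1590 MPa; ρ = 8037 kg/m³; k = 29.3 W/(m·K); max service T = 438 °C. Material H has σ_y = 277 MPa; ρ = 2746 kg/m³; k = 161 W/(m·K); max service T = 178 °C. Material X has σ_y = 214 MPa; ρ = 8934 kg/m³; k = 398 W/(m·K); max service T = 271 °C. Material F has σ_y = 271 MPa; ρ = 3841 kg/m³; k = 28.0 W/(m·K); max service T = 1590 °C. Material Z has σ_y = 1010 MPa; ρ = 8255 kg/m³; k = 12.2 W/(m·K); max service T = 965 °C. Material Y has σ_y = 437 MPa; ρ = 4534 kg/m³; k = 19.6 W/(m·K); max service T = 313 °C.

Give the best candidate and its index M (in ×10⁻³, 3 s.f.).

material F, M = 4.29×10⁻³

Screen on constraints: k ≥ 6.18 W/(m·K); max service T ≥ 702 °C. Survivors: material F, material Z.
Per-candidate index values:
  material F: M = 4.29×10⁻³
  material Z: M = 3.85×10⁻³
Material F ranks first.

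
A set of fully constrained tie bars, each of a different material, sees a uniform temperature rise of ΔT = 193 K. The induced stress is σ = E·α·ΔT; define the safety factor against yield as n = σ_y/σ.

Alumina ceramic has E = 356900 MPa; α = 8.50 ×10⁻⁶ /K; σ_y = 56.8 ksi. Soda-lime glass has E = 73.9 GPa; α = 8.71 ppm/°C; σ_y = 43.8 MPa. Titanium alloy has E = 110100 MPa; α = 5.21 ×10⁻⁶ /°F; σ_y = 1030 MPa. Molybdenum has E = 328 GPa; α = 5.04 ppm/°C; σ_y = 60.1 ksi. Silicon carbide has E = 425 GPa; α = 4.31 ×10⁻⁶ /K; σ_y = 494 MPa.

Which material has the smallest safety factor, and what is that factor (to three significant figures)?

In consistent units (E in GPa, α in ×10⁻⁶/K, σ_y in MPa):
  alumina ceramic: E = 356.9, α = 8.50, σ_y = 391.6 → σ = 585 MPa, n = 0.669
  soda-lime glass: E = 73.90, α = 8.71, σ_y = 43.80 → σ = 124 MPa, n = 0.353
  titanium alloy: E = 110.1, α = 9.38, σ_y = 1030 → σ = 199 MPa, n = 5.17
  molybdenum: E = 328.0, α = 5.04, σ_y = 414.4 → σ = 319 MPa, n = 1.30
  silicon carbide: E = 425.0, α = 4.31, σ_y = 494.0 → σ = 354 MPa, n = 1.40
The minimum is soda-lime glass at n = 0.353.

soda-lime glass, n = 0.353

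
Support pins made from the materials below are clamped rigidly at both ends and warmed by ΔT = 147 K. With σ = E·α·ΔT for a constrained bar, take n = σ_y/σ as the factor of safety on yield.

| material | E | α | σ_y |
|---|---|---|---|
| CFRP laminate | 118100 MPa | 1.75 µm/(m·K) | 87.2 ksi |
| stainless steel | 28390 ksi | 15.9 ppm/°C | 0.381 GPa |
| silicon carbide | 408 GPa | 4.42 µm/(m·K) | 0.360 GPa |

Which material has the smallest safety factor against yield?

In consistent units (E in GPa, α in ×10⁻⁶/K, σ_y in MPa):
  CFRP laminate: E = 118.1, α = 1.75, σ_y = 601.2 → σ = 30.4 MPa, n = 19.8
  stainless steel: E = 195.7, α = 15.9, σ_y = 381.0 → σ = 458 MPa, n = 0.833
  silicon carbide: E = 408.0, α = 4.42, σ_y = 360.0 → σ = 265 MPa, n = 1.36
The minimum is stainless steel at n = 0.833.

stainless steel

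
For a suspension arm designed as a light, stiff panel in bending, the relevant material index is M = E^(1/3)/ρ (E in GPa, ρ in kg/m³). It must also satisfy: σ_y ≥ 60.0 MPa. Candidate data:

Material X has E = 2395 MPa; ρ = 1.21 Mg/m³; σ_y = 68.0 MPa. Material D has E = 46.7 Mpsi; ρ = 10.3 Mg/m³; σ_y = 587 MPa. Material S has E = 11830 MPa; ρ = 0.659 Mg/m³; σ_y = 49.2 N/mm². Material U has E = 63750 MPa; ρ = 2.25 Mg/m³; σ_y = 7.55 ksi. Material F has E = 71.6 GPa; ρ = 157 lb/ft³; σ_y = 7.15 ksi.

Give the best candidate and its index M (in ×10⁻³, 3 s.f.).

material X, M = 1.11×10⁻³

Screen on constraints: σ_y ≥ 60.0 MPa. Survivors: material X, material D.
After converting to SI:
  material X: E = 2.395 GPa, ρ = 1210 kg/m³
  material D: E = 322.0 GPa, ρ = 10300 kg/m³
  material X: M = 1.11×10⁻³
  material D: M = 0.665×10⁻³
Material X ranks first.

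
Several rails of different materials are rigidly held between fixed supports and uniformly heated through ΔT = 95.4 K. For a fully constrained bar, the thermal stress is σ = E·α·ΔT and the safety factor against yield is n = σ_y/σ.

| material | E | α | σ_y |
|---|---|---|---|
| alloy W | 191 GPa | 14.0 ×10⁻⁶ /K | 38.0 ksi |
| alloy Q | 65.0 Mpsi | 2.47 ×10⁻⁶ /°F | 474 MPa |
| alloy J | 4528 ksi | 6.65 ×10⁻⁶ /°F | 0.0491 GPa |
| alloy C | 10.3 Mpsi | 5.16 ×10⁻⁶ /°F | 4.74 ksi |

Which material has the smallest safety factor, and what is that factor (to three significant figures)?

Converting E to GPa, α to ×10⁻⁶/K, σ_y to MPa, then σ and n for each:
  alloy W: E = 191.0, α = 14.0, σ_y = 262.0 → σ = 255 MPa, n = 1.03
  alloy Q: E = 448.2, α = 4.45, σ_y = 474.0 → σ = 190 MPa, n = 2.49
  alloy J: E = 31.22, α = 12.0, σ_y = 49.10 → σ = 35.7 MPa, n = 1.38
  alloy C: E = 71.02, α = 9.29, σ_y = 32.68 → σ = 62.9 MPa, n = 0.519
The minimum is alloy C at n = 0.519.

alloy C, n = 0.519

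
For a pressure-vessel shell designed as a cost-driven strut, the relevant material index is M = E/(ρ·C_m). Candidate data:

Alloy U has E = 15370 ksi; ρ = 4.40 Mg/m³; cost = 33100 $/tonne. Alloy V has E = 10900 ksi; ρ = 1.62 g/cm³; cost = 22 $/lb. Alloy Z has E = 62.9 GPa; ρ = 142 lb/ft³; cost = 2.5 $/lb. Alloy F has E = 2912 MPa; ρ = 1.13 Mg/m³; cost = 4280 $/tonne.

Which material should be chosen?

Putting every candidate on a common basis:
  alloy U: E = 106.0 GPa, ρ = 4400 kg/m³, cost = 33.10 $/kg
  alloy V: E = 75.15 GPa, ρ = 1620 kg/m³, cost = 48.50 $/kg
  alloy Z: E = 62.90 GPa, ρ = 2275 kg/m³, cost = 5.511 $/kg
  alloy F: E = 2.912 GPa, ρ = 1130 kg/m³, cost = 4.280 $/kg
  alloy Z: M = 5.02 MN·m per $
  alloy V: M = 0.956 MN·m per $
  alloy U: M = 0.728 MN·m per $
  alloy F: M = 0.602 MN·m per $
Highest index: alloy Z.

alloy Z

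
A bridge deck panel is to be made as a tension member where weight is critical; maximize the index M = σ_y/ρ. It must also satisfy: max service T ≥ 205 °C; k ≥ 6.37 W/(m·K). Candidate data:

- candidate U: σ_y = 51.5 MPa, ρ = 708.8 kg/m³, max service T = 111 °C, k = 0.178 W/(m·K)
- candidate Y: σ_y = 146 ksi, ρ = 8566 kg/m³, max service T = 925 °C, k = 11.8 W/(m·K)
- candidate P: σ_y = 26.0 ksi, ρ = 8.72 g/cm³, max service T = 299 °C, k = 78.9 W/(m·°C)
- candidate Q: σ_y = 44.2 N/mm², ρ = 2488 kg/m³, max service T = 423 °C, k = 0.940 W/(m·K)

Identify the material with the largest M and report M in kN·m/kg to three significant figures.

Screen on constraints: max service T ≥ 205 °C; k ≥ 6.37 W/(m·K). Survivors: candidate Y, candidate P.
Putting every candidate on a common basis:
  candidate Y: σ_y = 1007 MPa, ρ = 8566 kg/m³
  candidate P: σ_y = 179.3 MPa, ρ = 8720 kg/m³
  candidate Y: M = 118 kN·m/kg
  candidate P: M = 20.6 kN·m/kg
Candidate Y has the largest M.

candidate Y, M = 118 kN·m/kg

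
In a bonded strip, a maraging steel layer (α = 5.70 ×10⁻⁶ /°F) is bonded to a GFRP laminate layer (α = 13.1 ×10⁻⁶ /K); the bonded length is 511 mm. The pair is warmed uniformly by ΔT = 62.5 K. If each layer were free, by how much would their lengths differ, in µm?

90.7 µm

maraging steel: α = 5.70×10⁻⁶/°F × 9/5 = 10.3×10⁻⁶/K.
Δα = |10.3 − 13.1|×10⁻⁶/K = 2.84×10⁻⁶/K.
ΔL_mismatch = Δα·L·ΔT = 2.84×10⁻⁶ × 511.0 mm × 62.5 K = 90.7 µm.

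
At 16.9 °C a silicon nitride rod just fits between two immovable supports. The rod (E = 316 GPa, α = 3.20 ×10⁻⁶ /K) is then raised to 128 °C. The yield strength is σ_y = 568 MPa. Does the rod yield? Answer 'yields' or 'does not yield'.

does not yield

ΔT = 111.1 K. Constrained thermal stress σ = E·α·ΔT = 316.0×10³ MPa × 3.20×10⁻⁶ × 111.1 = 112 MPa (compressive).
Compare to σ_y = 568 MPa: σ < σ_y, so it does not yield.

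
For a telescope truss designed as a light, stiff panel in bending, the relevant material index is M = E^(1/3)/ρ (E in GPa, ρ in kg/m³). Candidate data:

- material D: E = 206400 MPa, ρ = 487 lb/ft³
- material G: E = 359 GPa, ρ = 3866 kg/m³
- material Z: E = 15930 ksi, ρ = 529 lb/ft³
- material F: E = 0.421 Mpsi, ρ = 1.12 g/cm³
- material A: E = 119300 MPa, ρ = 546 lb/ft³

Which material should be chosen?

Putting every candidate on a common basis:
  material D: E = 206.4 GPa, ρ = 7801 kg/m³
  material G: E = 359.0 GPa, ρ = 3866 kg/m³
  material Z: E = 109.8 GPa, ρ = 8474 kg/m³
  material F: E = 2.903 GPa, ρ = 1120 kg/m³
  material A: E = 119.3 GPa, ρ = 8746 kg/m³
  material G: M = 1.84×10⁻³
  material F: M = 1.27×10⁻³
  material D: M = 0.758×10⁻³
  material Z: M = 0.565×10⁻³
  material A: M = 0.563×10⁻³
The maximum is for material G.

material G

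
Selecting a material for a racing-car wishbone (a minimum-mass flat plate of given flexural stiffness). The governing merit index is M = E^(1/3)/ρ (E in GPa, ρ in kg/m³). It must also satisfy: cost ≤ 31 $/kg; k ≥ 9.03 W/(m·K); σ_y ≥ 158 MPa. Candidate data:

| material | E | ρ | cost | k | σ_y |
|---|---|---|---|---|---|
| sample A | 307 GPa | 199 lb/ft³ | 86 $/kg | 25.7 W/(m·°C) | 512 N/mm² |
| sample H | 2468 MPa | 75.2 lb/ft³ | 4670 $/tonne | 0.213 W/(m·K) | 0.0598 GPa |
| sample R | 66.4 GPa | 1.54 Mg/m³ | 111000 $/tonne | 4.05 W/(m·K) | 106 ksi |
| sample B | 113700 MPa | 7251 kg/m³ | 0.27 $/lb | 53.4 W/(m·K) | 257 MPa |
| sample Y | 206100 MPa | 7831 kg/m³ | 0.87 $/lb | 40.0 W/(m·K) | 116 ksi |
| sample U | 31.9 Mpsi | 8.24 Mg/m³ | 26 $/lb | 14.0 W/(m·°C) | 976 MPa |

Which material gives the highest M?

sample Y

Screen on constraints: cost ≤ 31 $/kg; k ≥ 9.03 W/(m·K); σ_y ≥ 158 MPa. Survivors: sample B, sample Y.
After converting to SI:
  sample B: E = 113.7 GPa, ρ = 7251 kg/m³
  sample Y: E = 206.1 GPa, ρ = 7831 kg/m³
  sample Y: M = 0.754×10⁻³
  sample B: M = 0.668×10⁻³
Sample Y has the largest M.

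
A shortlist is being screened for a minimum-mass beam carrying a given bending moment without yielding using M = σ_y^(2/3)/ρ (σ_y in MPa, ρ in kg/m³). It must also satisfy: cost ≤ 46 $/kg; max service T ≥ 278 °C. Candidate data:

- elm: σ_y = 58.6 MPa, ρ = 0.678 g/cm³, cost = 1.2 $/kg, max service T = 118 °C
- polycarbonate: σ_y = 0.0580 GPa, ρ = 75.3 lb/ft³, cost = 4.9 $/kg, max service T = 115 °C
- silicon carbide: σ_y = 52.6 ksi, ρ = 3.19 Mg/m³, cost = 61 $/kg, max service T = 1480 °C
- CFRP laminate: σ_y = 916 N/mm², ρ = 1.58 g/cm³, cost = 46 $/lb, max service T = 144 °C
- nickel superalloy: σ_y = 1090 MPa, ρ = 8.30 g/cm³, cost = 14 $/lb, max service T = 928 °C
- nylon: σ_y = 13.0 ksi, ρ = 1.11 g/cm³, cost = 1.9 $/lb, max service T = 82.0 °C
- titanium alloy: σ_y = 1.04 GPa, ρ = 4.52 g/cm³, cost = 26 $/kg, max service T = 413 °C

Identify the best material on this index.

titanium alloy

Screen on constraints: cost ≤ 46 $/kg; max service T ≥ 278 °C. Survivors: nickel superalloy, titanium alloy.
In SI units:
  nickel superalloy: σ_y = 1090 MPa, ρ = 8300 kg/m³
  titanium alloy: σ_y = 1040 MPa, ρ = 4520 kg/m³
  titanium alloy: M = 22.7×10⁻³
  nickel superalloy: M = 12.8×10⁻³
Titanium alloy has the largest M.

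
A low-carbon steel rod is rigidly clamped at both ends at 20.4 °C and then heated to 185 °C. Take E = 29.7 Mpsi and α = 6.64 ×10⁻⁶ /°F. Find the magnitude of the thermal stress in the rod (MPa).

E = 29.7 Mpsi = 204.8 GPa.
α = 6.64×10⁻⁶/°F × 9/5 = 12.0×10⁻⁶/K.
ΔT = 164.6 K. Constrained thermal stress σ = E·α·ΔT = 204.8×10³ MPa × 12.0×10⁻⁶ × 164.6 = 403 MPa (compressive).

403 MPa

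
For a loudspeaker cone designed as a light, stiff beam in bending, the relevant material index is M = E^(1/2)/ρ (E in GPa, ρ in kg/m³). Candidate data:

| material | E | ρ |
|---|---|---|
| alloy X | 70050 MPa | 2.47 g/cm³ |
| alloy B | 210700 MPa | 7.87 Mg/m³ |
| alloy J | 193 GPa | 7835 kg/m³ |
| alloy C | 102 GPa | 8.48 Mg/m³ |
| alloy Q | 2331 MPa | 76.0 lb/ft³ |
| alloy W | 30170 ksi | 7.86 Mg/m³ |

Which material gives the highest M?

After converting to SI:
  alloy X: E = 70.05 GPa, ρ = 2470 kg/m³
  alloy B: E = 210.7 GPa, ρ = 7870 kg/m³
  alloy J: E = 193.0 GPa, ρ = 7835 kg/m³
  alloy C: E = 102.0 GPa, ρ = 8480 kg/m³
  alloy Q: E = 2.331 GPa, ρ = 1217 kg/m³
  alloy W: E = 208.0 GPa, ρ = 7860 kg/m³
  alloy X: M = 3.39×10⁻³
  alloy B: M = 1.84×10⁻³
  alloy W: M = 1.83×10⁻³
  alloy J: M = 1.77×10⁻³
  alloy Q: M = 1.25×10⁻³
  alloy C: M = 1.19×10⁻³
Highest index: alloy X.

alloy X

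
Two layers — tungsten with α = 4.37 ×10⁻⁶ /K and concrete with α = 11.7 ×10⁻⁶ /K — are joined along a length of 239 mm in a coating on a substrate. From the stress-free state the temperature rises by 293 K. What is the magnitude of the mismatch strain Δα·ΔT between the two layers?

2.15×10⁻³

Δα = |4.37 − 11.7|×10⁻⁶/K = 7.33×10⁻⁶/K.
Mismatch strain = Δα·ΔT = 7.33×10⁻⁶ × 293.0 = 2.15×10⁻³.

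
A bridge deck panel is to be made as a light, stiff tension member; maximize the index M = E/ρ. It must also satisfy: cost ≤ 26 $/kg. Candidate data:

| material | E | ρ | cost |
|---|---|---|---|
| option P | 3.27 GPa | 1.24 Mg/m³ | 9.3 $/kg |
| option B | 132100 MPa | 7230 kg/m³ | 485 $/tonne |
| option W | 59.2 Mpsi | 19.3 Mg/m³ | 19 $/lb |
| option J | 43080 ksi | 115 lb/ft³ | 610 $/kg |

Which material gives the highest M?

Screen on constraints: cost ≤ 26 $/kg. Survivors: option P, option B.
Convert each candidate to consistent units, then evaluate M:
  option P: E = 3.270 GPa, ρ = 1240 kg/m³
  option B: E = 132.1 GPa, ρ = 7230 kg/m³
  option B: M = 18.3 MN·m/kg
  option P: M = 2.64 MN·m/kg
Option B ranks first.

option B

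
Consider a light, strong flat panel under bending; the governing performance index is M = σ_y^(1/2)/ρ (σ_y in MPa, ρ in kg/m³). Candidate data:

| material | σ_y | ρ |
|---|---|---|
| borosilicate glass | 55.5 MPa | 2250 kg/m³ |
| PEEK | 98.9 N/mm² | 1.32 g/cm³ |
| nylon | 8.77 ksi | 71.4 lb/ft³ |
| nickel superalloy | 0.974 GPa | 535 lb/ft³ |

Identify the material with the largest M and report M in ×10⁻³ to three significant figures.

PEEK, M = 7.53×10⁻³

Putting every candidate on a common basis:
  borosilicate glass: σ_y = 55.50 MPa, ρ = 2250 kg/m³
  PEEK: σ_y = 98.90 MPa, ρ = 1320 kg/m³
  nylon: σ_y = 60.47 MPa, ρ = 1144 kg/m³
  nickel superalloy: σ_y = 974.0 MPa, ρ = 8570 kg/m³
  PEEK: M = 7.53×10⁻³
  nylon: M = 6.80×10⁻³
  nickel superalloy: M = 3.64×10⁻³
  borosilicate glass: M = 3.31×10⁻³
The maximum is for PEEK.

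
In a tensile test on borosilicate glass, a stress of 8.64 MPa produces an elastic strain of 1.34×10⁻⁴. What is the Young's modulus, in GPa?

64.5 GPa

E = σ/ε = 8.64 MPa / 1.34×10⁻⁴ = 64480 MPa = 64.5 GPa.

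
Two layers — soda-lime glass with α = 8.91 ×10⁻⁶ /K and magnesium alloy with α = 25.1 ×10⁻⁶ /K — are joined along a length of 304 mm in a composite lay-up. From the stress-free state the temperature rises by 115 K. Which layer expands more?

α(soda-lime glass) = 8.91×10⁻⁶/K vs α(magnesium alloy) = 25.1×10⁻⁶/K.
Higher α expands more for the same ΔT: magnesium alloy.

magnesium alloy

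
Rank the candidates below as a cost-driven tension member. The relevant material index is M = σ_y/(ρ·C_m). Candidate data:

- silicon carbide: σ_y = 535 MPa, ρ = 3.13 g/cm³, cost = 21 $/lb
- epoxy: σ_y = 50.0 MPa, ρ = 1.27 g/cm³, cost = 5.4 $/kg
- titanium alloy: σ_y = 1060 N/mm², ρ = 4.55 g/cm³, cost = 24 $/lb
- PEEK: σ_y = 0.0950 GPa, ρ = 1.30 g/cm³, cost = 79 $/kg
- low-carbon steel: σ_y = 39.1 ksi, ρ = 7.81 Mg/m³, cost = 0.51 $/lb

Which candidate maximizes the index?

In SI units:
  silicon carbide: σ_y = 535.0 MPa, ρ = 3130 kg/m³, cost = 46.30 $/kg
  epoxy: σ_y = 50.00 MPa, ρ = 1270 kg/m³, cost = 5.400 $/kg
  titanium alloy: σ_y = 1060 MPa, ρ = 4550 kg/m³, cost = 52.91 $/kg
  PEEK: σ_y = 95.00 MPa, ρ = 1300 kg/m³, cost = 79.00 $/kg
  low-carbon steel: σ_y = 269.6 MPa, ρ = 7810 kg/m³, cost = 1.124 $/kg
  low-carbon steel: M = 30.7 kN·m per $
  epoxy: M = 7.29 kN·m per $
  titanium alloy: M = 4.40 kN·m per $
  silicon carbide: M = 3.69 kN·m per $
  PEEK: M = 0.925 kN·m per $
Low-carbon steel has the largest M.

low-carbon steel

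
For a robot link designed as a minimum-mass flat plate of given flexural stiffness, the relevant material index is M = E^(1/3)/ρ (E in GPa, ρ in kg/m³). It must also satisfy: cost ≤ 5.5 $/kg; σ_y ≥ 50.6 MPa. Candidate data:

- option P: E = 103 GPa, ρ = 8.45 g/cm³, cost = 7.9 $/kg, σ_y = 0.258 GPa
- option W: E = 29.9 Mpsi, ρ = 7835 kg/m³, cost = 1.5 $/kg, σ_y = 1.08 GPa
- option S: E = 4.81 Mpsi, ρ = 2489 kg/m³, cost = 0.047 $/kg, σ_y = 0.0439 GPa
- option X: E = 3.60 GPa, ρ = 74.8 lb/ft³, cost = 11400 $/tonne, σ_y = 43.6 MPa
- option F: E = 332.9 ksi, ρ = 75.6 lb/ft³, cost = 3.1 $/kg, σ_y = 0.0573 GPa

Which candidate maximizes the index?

option F

Screen on constraints: cost ≤ 5.5 $/kg; σ_y ≥ 50.6 MPa. Survivors: option W, option F.
Normalizing units and computing the index:
  option W: E = 206.2 GPa, ρ = 7835 kg/m³
  option F: E = 2.295 GPa, ρ = 1211 kg/m³
  option F: M = 1.09×10⁻³
  option W: M = 0.754×10⁻³
The maximum is for option F.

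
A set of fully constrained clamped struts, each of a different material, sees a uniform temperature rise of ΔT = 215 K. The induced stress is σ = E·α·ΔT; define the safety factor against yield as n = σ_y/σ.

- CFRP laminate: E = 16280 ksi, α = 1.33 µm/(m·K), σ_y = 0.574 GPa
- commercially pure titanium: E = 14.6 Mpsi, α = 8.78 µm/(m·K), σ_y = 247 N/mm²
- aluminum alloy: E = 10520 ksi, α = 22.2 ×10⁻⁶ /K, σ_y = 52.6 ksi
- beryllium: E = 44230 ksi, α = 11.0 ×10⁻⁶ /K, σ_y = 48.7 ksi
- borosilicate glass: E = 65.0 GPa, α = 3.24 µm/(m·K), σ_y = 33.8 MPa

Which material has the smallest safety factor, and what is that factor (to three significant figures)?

With everything in SI (GPa, ×10⁻⁶/K, MPa):
  CFRP laminate: E = 112.2, α = 1.33, σ_y = 574.0 → σ = 32.1 MPa, n = 17.9
  commercially pure titanium: E = 100.7, α = 8.78, σ_y = 247.0 → σ = 190 MPa, n = 1.30
  aluminum alloy: E = 72.53, α = 22.2, σ_y = 362.7 → σ = 346 MPa, n = 1.05
  beryllium: E = 305.0, α = 11.0, σ_y = 335.8 → σ = 721 MPa, n = 0.466
  borosilicate glass: E = 65.00, α = 3.24, σ_y = 33.80 → σ = 45.3 MPa, n = 0.746
Beryllium has the lowest safety factor, n = 0.466.

beryllium, n = 0.466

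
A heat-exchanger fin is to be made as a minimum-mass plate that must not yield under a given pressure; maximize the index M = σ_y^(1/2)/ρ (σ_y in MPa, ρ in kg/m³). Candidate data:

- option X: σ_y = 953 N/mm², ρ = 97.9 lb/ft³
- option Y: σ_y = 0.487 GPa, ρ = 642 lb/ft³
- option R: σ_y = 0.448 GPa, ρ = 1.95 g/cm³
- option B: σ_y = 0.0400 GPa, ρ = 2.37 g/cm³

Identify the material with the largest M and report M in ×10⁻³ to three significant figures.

option X, M = 19.7×10⁻³

Convert each candidate to consistent units, then evaluate M:
  option X: σ_y = 953.0 MPa, ρ = 1568 kg/m³
  option Y: σ_y = 487.0 MPa, ρ = 10280 kg/m³
  option R: σ_y = 448.0 MPa, ρ = 1950 kg/m³
  option B: σ_y = 40.00 MPa, ρ = 2370 kg/m³
  option X: M = 19.7×10⁻³
  option R: M = 10.9×10⁻³
  option B: M = 2.67×10⁻³
  option Y: M = 2.15×10⁻³
Highest index: option X.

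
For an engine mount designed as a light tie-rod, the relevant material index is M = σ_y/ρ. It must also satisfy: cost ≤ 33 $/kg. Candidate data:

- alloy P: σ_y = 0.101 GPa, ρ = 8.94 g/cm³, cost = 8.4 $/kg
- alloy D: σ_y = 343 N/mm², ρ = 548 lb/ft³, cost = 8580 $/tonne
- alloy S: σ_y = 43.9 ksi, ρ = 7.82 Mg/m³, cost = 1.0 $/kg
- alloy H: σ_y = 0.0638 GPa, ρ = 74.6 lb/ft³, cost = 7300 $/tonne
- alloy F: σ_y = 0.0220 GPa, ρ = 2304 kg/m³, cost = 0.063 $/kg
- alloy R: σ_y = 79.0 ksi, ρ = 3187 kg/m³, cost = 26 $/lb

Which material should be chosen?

Screen on constraints: cost ≤ 33 $/kg. Survivors: alloy P, alloy D, alloy S, alloy H, alloy F.
In SI units:
  alloy P: σ_y = 101.0 MPa, ρ = 8940 kg/m³
  alloy D: σ_y = 343.0 MPa, ρ = 8778 kg/m³
  alloy S: σ_y = 302.7 MPa, ρ = 7820 kg/m³
  alloy H: σ_y = 63.80 MPa, ρ = 1195 kg/m³
  alloy F: σ_y = 22.00 MPa, ρ = 2304 kg/m³
  alloy H: M = 53.4 kN·m/kg
  alloy D: M = 39.1 kN·m/kg
  alloy S: M = 38.7 kN·m/kg
  alloy P: M = 11.3 kN·m/kg
  alloy F: M = 9.55 kN·m/kg
Highest index: alloy H.

alloy H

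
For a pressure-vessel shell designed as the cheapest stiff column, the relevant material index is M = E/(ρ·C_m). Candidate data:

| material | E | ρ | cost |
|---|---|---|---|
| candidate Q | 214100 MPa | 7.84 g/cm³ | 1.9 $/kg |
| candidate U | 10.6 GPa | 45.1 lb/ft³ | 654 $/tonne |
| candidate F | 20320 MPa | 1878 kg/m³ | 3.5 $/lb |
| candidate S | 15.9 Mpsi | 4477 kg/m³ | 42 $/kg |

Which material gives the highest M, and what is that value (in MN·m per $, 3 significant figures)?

candidate U, M = 22.4 MN·m per $

Putting every candidate on a common basis:
  candidate Q: E = 214.1 GPa, ρ = 7840 kg/m³, cost = 1.900 $/kg
  candidate U: E = 10.60 GPa, ρ = 722.4 kg/m³, cost = 0.6540 $/kg
  candidate F: E = 20.32 GPa, ρ = 1878 kg/m³, cost = 7.716 $/kg
  candidate S: E = 109.6 GPa, ρ = 4477 kg/m³, cost = 42.00 $/kg
  candidate U: M = 22.4 MN·m per $
  candidate Q: M = 14.4 MN·m per $
  candidate F: M = 1.40 MN·m per $
  candidate S: M = 0.583 MN·m per $
Candidate U has the largest M.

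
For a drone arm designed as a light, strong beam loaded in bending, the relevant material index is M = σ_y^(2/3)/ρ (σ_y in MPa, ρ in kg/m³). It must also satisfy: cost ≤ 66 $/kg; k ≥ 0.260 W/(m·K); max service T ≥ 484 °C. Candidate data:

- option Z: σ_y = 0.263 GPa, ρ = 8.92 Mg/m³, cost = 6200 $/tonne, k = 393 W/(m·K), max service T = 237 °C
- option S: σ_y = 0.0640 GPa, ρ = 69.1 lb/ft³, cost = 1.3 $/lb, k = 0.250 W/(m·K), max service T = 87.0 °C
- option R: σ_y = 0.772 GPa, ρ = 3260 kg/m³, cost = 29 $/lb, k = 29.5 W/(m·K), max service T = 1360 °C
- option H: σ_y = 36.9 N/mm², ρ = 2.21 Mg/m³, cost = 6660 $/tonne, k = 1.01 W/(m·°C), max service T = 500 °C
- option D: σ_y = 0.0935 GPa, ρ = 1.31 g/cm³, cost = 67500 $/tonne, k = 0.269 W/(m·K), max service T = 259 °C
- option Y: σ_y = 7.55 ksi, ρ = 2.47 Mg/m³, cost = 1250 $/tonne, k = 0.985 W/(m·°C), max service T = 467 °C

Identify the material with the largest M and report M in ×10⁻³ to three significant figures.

Screen on constraints: cost ≤ 66 $/kg; k ≥ 0.260 W/(m·K); max service T ≥ 484 °C. Survivors: option R, option H.
Putting every candidate on a common basis:
  option R: σ_y = 772.0 MPa, ρ = 3260 kg/m³
  option H: σ_y = 36.90 MPa, ρ = 2210 kg/m³
  option R: M = 25.8×10⁻³
  option H: M = 5.02×10⁻³
Option R has the largest M.

option R, M = 25.8×10⁻³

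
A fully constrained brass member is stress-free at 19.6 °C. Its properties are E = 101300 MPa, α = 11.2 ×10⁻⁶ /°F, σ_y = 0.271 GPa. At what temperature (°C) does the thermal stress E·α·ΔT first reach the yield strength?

152 °C

E = 101300 MPa = 101.3 GPa.
α = 11.2×10⁻⁶/°F × 9/5 = 20.2×10⁻⁶/K.
σ_y = 0.271 GPa = 271.0 MPa.
E·α·ΔT = 271.0 MPa ⇒ ΔT = 271.0 / (101.3×10³ × 20.2×10⁻⁶) = 132.7 K.
T = 19.6 + 132.7 = 152.3 °C.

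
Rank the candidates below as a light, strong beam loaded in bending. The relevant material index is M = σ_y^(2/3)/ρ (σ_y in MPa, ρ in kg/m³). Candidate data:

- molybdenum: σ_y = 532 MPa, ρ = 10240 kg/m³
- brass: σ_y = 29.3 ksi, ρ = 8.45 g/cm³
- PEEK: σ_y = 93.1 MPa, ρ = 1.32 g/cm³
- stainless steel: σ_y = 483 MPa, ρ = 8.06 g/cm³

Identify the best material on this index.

PEEK

Normalizing units and computing the index:
  molybdenum: σ_y = 532.0 MPa, ρ = 10240 kg/m³
  brass: σ_y = 202.0 MPa, ρ = 8450 kg/m³
  PEEK: σ_y = 93.10 MPa, ρ = 1320 kg/m³
  stainless steel: σ_y = 483.0 MPa, ρ = 8060 kg/m³
  PEEK: M = 15.6×10⁻³
  stainless steel: M = 7.64×10⁻³
  molybdenum: M = 6.41×10⁻³
  brass: M = 4.07×10⁻³
PEEK ranks first.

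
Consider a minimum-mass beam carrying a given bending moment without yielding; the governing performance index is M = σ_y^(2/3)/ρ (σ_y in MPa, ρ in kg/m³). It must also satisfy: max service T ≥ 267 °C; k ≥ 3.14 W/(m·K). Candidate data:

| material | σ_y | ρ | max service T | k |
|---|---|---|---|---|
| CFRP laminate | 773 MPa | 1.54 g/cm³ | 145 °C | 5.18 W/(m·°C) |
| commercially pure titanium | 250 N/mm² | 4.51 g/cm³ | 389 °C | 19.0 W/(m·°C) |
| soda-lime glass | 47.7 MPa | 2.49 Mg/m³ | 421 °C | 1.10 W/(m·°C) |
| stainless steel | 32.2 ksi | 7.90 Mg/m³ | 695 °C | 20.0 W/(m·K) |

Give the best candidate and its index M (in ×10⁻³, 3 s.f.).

Screen on constraints: max service T ≥ 267 °C; k ≥ 3.14 W/(m·K). Survivors: commercially pure titanium, stainless steel.
Putting every candidate on a common basis:
  commercially pure titanium: σ_y = 250.0 MPa, ρ = 4510 kg/m³
  stainless steel: σ_y = 222.0 MPa, ρ = 7900 kg/m³
  commercially pure titanium: M = 8.80×10⁻³
  stainless steel: M = 4.64×10⁻³
Commercially pure titanium has the largest M.

commercially pure titanium, M = 8.80×10⁻³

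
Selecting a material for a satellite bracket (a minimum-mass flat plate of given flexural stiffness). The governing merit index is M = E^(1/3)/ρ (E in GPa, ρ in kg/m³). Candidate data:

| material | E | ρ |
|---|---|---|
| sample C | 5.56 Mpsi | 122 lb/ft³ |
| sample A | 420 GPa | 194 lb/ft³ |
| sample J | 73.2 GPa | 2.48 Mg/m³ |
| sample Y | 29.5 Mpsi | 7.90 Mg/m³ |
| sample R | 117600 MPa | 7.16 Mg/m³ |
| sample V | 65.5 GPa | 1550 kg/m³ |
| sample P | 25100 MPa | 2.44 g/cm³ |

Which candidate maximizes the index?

sample V

Normalizing units and computing the index:
  sample C: E = 38.33 GPa, ρ = 1954 kg/m³
  sample A: E = 420.0 GPa, ρ = 3108 kg/m³
  sample J: E = 73.20 GPa, ρ = 2480 kg/m³
  sample Y: E = 203.4 GPa, ρ = 7900 kg/m³
  sample R: E = 117.6 GPa, ρ = 7160 kg/m³
  sample V: E = 65.50 GPa, ρ = 1550 kg/m³
  sample P: E = 25.10 GPa, ρ = 2440 kg/m³
  sample V: M = 2.60×10⁻³
  sample A: M = 2.41×10⁻³
  sample C: M = 1.73×10⁻³
  sample J: M = 1.69×10⁻³
  sample P: M = 1.20×10⁻³
  sample Y: M = 0.744×10⁻³
  sample R: M = 0.684×10⁻³
The maximum is for sample V.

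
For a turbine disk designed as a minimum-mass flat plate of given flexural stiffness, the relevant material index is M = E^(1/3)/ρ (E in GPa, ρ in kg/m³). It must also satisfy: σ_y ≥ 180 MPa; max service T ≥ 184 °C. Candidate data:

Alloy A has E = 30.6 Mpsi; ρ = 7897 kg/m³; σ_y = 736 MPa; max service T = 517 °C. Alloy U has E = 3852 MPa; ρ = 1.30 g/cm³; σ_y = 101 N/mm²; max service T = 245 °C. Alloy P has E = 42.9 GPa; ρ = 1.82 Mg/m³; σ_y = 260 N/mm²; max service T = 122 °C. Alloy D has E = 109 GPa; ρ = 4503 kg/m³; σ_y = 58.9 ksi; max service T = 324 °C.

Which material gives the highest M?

alloy D

Screen on constraints: σ_y ≥ 180 MPa; max service T ≥ 184 °C. Survivors: alloy A, alloy D.
After converting to SI:
  alloy A: E = 211.0 GPa, ρ = 7897 kg/m³
  alloy D: E = 109.0 GPa, ρ = 4503 kg/m³
  alloy D: M = 1.06×10⁻³
  alloy A: M = 0.754×10⁻³
Alloy D ranks first.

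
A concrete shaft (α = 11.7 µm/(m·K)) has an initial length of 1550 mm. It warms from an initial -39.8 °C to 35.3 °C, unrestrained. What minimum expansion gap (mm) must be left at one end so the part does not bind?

ΔT = 35.3 − (-39.8) = 75.10 K.
ΔL = α·L₀·ΔT = 11.7×10⁻⁶ × 1550 mm × 75.10 K = 1.36 mm.

1.36 mm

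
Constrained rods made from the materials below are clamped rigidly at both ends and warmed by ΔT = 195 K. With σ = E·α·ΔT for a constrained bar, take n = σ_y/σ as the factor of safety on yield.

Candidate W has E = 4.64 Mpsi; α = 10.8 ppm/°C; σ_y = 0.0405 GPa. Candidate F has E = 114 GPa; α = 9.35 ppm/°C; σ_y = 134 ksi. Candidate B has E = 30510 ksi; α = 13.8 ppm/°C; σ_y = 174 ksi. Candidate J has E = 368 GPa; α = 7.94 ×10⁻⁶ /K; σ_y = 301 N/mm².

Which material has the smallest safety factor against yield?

candidate J

With everything in SI (GPa, ×10⁻⁶/K, MPa):
  candidate W: E = 31.99, α = 10.8, σ_y = 40.50 → σ = 67.4 MPa, n = 0.601
  candidate F: E = 114.0, α = 9.35, σ_y = 923.9 → σ = 208 MPa, n = 4.45
  candidate B: E = 210.4, α = 13.8, σ_y = 1200 → σ = 566 MPa, n = 2.12
  candidate J: E = 368.0, α = 7.94, σ_y = 301.0 → σ = 570 MPa, n = 0.528
Smallest n: candidate J with n = 0.528.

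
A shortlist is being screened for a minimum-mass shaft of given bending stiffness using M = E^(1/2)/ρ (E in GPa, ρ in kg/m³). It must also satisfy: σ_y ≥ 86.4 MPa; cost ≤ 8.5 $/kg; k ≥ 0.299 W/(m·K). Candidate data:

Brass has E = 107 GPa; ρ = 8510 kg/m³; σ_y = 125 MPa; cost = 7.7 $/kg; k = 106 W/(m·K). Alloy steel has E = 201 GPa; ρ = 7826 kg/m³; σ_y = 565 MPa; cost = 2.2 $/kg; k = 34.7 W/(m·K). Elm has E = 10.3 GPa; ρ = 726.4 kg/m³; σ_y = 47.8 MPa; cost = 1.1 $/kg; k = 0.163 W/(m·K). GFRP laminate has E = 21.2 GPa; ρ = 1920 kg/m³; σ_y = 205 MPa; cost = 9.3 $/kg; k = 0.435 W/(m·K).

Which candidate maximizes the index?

alloy steel

Screen on constraints: σ_y ≥ 86.4 MPa; cost ≤ 8.5 $/kg; k ≥ 0.299 W/(m·K). Survivors: brass, alloy steel.
Evaluate M for each candidate:
  alloy steel: M = 1.81×10⁻³
  brass: M = 1.22×10⁻³
Alloy steel has the largest M.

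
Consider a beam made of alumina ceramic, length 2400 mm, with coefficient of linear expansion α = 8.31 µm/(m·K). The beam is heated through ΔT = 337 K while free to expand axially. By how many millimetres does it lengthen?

ΔL = α·L₀·ΔT = 8.31×10⁻⁶ × 2400 mm × 337.0 K = 6.72 mm.

6.72 mm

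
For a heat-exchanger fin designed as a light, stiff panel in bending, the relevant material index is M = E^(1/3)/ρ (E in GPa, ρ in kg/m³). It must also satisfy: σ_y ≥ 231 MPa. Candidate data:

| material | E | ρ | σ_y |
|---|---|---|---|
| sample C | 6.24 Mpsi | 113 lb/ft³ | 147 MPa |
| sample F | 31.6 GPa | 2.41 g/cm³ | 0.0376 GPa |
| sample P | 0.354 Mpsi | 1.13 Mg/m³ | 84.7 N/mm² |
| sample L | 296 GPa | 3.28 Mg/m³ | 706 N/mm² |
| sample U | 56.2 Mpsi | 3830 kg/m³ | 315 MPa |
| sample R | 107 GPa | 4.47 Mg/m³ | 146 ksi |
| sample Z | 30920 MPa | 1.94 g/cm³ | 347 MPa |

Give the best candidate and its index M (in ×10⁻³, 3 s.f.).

Screen on constraints: σ_y ≥ 231 MPa. Survivors: sample L, sample U, sample R, sample Z.
Putting every candidate on a common basis:
  sample L: E = 296.0 GPa, ρ = 3280 kg/m³
  sample U: E = 387.5 GPa, ρ = 3830 kg/m³
  sample R: E = 107.0 GPa, ρ = 4470 kg/m³
  sample Z: E = 30.92 GPa, ρ = 1940 kg/m³
  sample L: M = 2.03×10⁻³
  sample U: M = 1.90×10⁻³
  sample Z: M = 1.62×10⁻³
  sample R: M = 1.06×10⁻³
Highest index: sample L.

sample L, M = 2.03×10⁻³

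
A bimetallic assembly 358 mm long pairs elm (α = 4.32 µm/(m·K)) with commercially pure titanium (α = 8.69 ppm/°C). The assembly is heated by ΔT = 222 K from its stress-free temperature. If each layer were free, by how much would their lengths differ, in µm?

Δα = |4.32 − 8.69|×10⁻⁶/K = 4.37×10⁻⁶/K.
ΔL_mismatch = Δα·L·ΔT = 4.37×10⁻⁶ × 358.0 mm × 222.0 K = 347 µm.

347 µm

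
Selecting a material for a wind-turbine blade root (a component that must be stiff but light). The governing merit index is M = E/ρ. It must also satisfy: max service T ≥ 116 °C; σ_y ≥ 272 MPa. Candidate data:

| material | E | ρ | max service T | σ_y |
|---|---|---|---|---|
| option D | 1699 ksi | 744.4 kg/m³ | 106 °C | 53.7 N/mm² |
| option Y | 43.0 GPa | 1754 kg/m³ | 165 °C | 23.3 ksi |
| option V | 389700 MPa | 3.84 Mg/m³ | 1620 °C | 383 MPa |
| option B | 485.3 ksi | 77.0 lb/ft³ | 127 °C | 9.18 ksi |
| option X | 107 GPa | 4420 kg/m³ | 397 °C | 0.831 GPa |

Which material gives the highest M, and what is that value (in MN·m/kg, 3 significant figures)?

Screen on constraints: max service T ≥ 116 °C; σ_y ≥ 272 MPa. Survivors: option V, option X.
Putting every candidate on a common basis:
  option V: E = 389.7 GPa, ρ = 3840 kg/m³
  option X: E = 107.0 GPa, ρ = 4420 kg/m³
  option V: M = 101 MN·m/kg
  option X: M = 24.2 MN·m/kg
Option V ranks first.

option V, M = 101 MN·m/kg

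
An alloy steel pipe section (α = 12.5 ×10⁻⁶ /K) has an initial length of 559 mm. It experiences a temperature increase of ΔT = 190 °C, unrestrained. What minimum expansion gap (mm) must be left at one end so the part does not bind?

ΔL = α·L₀·ΔT = 12.5×10⁻⁶ × 559 mm × 190.0 K = 1.33 mm.

1.33 mm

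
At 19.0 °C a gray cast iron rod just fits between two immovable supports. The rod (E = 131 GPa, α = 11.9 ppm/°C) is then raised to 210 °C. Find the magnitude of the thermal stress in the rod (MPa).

ΔT = 191.0 K. Constrained thermal stress σ = E·α·ΔT = 131.0×10³ MPa × 11.9×10⁻⁶ × 191.0 = 298 MPa (compressive).

298 MPa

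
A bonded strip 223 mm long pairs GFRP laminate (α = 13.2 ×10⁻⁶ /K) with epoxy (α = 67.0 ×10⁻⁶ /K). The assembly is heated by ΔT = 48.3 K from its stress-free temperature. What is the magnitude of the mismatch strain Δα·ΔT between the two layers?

Δα = |13.2 − 67.0|×10⁻⁶/K = 53.8×10⁻⁶/K.
Mismatch strain = Δα·ΔT = 53.8×10⁻⁶ × 48.3 = 2.60×10⁻³.

2.60×10⁻³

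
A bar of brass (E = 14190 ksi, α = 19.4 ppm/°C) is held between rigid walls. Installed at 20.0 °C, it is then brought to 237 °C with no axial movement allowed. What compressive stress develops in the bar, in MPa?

412 MPa

E = 14190 ksi = 97.84 GPa.
ΔT = 217.0 K. Constrained thermal stress σ = E·α·ΔT = 97.84×10³ MPa × 19.4×10⁻⁶ × 217.0 = 412 MPa (compressive).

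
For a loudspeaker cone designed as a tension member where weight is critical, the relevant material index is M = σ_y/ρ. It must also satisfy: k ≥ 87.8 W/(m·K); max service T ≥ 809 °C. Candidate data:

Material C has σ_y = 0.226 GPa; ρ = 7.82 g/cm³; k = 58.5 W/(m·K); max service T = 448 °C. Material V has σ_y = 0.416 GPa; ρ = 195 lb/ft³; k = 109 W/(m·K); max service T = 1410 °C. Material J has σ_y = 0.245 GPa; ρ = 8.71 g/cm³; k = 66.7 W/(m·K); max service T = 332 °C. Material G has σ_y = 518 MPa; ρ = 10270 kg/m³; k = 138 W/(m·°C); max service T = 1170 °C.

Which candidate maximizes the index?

material V

Screen on constraints: k ≥ 87.8 W/(m·K); max service T ≥ 809 °C. Survivors: material V, material G.
Putting every candidate on a common basis:
  material V: σ_y = 416.0 MPa, ρ = 3124 kg/m³
  material G: σ_y = 518.0 MPa, ρ = 10270 kg/m³
  material V: M = 133 kN·m/kg
  material G: M = 50.4 kN·m/kg
Material V has the largest M.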